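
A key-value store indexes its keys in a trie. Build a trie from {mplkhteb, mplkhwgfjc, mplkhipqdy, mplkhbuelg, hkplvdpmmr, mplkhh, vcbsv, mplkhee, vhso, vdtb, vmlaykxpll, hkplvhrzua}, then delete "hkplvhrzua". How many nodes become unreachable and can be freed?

5

After clearing the end-marker at "hkplvhrzua", prune upward until reaching a node still needed by another word.
The suffix "hrzua" (5 nodes) is used only by "hkplvhrzua"; the node for "hkplv" still has the child "d", so pruning stops there.
Nodes removed: 5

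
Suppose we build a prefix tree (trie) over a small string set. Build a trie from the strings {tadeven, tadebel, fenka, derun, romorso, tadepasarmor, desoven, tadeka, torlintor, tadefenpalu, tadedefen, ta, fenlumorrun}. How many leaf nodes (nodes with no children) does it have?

Leaves are exactly the stored words that no other stored word extends.
Those words: "derun", "desoven", "fenka", "fenlumorrun", "romorso", "tadebel", "tadedefen", "tadefenpalu", "tadeka", "tadepasarmor", "tadeven", "torlintor"
Leaf count: 12

12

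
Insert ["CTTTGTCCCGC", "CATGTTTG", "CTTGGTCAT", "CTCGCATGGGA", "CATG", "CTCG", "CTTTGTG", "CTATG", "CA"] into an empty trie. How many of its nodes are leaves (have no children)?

A leaf is a node with no children — equivalently, the end of a word that is not a proper prefix of any other stored word.
Those words: "CATGTTTG", "CTATG", "CTCGCATGGGA", "CTTGGTCAT", "CTTTGTCCCGC", "CTTTGTG"
Leaf count: 6

6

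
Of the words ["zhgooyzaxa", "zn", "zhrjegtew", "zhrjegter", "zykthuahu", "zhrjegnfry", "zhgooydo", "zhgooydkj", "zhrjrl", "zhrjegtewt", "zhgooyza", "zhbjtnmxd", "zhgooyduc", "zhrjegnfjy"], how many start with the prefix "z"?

14

Filter for entries beginning with "z":
Words under "z": zhbjtnmxd, zhgooydkj, zhgooydo, zhgooyduc, zhgooyza, zhgooyzaxa, zhrjegnfjy, zhrjegnfry, zhrjegter, zhrjegtew, zhrjegtewt, zhrjrl, zn, zykthuahu
Count: 14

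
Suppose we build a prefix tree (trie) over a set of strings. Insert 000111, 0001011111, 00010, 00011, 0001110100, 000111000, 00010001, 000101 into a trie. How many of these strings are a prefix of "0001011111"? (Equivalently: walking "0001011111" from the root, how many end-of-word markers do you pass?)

Traverse "0001011111" character by character; count nodes along the way that are marked as word ends.
Prefixes of the query that are stored words: "00010", "000101", "0001011111"
Count: 3

3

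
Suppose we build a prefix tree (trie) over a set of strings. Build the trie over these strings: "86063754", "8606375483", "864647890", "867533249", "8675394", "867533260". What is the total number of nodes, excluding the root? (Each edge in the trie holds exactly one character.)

28

Trie structure (* marks end of a word):
(root)
└─ 8
   └─ 6
      ├─ 0
      │  └─ 6
      │     └─ 3
      │        └─ 7
      │           └─ 5
      │              └─ 4 *
      │                 └─ 8
      │                    └─ 3 *
      ├─ 4
      │  └─ 6
      │     └─ 4
      │        └─ 7
      │           └─ 8
      │              └─ 9
      │                 └─ 0 *
      └─ 7
         └─ 5
            └─ 3
               ├─ 3
               │  └─ 2
               │     ├─ 4
               │     │  └─ 9 *
               │     └─ 6
               │        └─ 0 *
               └─ 9
                  └─ 4 *
Counting every labelled node above: 28.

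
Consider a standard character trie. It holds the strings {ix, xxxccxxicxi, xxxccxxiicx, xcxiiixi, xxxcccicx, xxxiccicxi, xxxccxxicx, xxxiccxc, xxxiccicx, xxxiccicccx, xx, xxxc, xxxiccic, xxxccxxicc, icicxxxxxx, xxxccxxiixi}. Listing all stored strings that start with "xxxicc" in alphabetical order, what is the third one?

xxxiccicx

Filter for "xxxicc…" and sort: "xxxiccic", "xxxiccicccx", "xxxiccicx", "xxxiccicxi", "xxxiccxc"
The 3rd is xxxiccicx.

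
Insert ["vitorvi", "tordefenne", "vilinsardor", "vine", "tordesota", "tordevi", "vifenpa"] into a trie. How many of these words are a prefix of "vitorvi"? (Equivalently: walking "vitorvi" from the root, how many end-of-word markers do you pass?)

1

Check each prefix of "vitorvi" against the stored set — each match is an end-marker on the path.
Prefixes of the query that are stored words: "vitorvi"
Count: 1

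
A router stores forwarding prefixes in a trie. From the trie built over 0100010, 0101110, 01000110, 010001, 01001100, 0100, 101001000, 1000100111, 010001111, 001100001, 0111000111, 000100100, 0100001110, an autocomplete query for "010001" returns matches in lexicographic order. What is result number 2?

Filter for "010001…" and sort: "010001", "0100010", "01000110", "010001111"
Position 2: 0100010

0100010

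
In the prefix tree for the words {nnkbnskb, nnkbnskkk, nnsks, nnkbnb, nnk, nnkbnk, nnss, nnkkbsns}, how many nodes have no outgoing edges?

A leaf is a node with no children — equivalently, the end of a word that is not a proper prefix of any other stored word.
Those words: "nnkbnb", "nnkbnk", "nnkbnskb", "nnkbnskkk", "nnkkbsns", "nnsks", "nnss"
Leaf count: 7

7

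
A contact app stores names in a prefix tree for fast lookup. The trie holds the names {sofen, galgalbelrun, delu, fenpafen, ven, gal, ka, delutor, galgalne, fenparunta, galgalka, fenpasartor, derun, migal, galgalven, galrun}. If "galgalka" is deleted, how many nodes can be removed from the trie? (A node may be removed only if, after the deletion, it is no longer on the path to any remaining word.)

After clearing the end-marker at "galgalka", prune upward until reaching a node still needed by another word.
The suffix "ka" (2 nodes) is used only by "galgalka"; the node for "galgal" still has the child "b", so pruning stops there.
Nodes removed: 2

2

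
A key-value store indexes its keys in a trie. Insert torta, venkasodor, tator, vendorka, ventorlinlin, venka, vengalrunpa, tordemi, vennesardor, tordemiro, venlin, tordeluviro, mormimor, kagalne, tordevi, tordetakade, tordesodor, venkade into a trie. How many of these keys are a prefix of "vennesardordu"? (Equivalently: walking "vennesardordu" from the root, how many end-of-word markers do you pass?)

1

Traverse "vennesardordu" character by character; count nodes along the way that are marked as word ends.
Prefixes of the query that are stored words: "vennesardor"
Count: 1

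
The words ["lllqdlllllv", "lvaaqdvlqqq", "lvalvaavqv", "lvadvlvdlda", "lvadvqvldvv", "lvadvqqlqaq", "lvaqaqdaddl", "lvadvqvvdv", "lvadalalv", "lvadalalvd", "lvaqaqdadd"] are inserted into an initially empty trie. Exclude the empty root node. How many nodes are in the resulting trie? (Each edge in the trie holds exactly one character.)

64

Insert word by word; a character creates a node only if that edge doesn't already exist:
  "lllqdlllllv" → 11 new (l, l, l, q, d, l, l, l, l, l, v)
  "lvaaqdvlqqq" → prefix "l" already present; 10 new (v, a, a, q, d, v, l, q, q, q)
  "lvalvaavqv" → prefix "lva" already present; 7 new (l, v, a, a, v, q, v)
  "lvadvlvdlda" → prefix "lva" already present; 8 new (d, v, l, v, d, l, d, a)
  "lvadvqvldvv" → prefix "lvadv" already present; 6 new (q, v, l, d, v, v)
  "lvadvqqlqaq" → prefix "lvadvq" already present; 5 new (q, l, q, a, q)
  "lvaqaqdaddl" → prefix "lva" already present; 8 new (q, a, q, d, a, d, d, l)
  "lvadvqvvdv" → prefix "lvadvqv" already present; 3 new (v, d, v)
  "lvadalalv" → prefix "lvad" already present; 5 new (a, l, a, l, v)
  "lvadalalvd" → prefix "lvadalalv" already present; 1 new (d)
  "lvaqaqdadd" → prefix "lvaqaqdadd" already present; 0 new (none)
Total nodes = 11 + 10 + 7 + 8 + 6 + 5 + 8 + 3 + 5 + 1 + 0 = 64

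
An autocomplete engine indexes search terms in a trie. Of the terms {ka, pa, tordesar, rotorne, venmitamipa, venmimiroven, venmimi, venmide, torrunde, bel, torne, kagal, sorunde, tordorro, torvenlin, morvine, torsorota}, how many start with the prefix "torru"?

Filter for entries beginning with "torru":
Matches: "torrunde"
Count: 1

1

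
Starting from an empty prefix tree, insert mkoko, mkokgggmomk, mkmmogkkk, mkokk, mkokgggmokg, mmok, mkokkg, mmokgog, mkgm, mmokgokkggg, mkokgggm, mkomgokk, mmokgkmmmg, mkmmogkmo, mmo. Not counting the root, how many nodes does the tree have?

48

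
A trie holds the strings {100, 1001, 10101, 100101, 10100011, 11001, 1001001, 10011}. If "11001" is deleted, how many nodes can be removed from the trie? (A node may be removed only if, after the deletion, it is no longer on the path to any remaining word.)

A node on "11001"'s path can go only if nothing else ends at it or branches off below it.
The suffix "1001" (4 nodes) is used only by "11001"; the node for "1" still has the child "0", so pruning stops there.
Nodes removed: 4

4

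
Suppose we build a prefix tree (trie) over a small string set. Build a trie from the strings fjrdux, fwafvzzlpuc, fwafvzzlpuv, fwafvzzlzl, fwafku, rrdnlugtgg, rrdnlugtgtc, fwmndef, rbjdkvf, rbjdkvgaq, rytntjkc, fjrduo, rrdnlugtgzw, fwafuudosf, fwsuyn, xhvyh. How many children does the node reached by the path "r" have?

3

The children of the "r" node are the distinct next characters among strings starting with "r".
Distinct next characters after "r": b, r, y.
That node has 3 child edges.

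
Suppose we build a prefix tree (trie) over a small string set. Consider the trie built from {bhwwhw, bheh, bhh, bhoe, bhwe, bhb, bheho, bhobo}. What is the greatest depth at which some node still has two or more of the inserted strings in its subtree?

The deepest shared node is where two words last agree before diverging.
e.g. "bheh" and "bheho" share the prefix "bheh" of length 4; no pair shares a longer one.
Longest shared-prefix length: 4

4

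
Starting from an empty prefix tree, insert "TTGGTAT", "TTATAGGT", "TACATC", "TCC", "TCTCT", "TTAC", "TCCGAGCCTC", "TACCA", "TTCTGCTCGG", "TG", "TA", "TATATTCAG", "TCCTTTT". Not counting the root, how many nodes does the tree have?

53

Trace insertions, counting only characters that open a new branch:
  "TTGGTAT" → 7 new (T, T, G, G, T, A, T)
  "TTATAGGT" → prefix "TT" already present; 6 new (A, T, A, G, G, T)
  "TACATC" → prefix "T" already present; 5 new (A, C, A, T, C)
  "TCC" → prefix "T" already present; 2 new (C, C)
  "TCTCT" → prefix "TC" already present; 3 new (T, C, T)
  "TTAC" → prefix "TTA" already present; 1 new (C)
  "TCCGAGCCTC" → prefix "TCC" already present; 7 new (G, A, G, C, C, T, C)
  "TACCA" → prefix "TAC" already present; 2 new (C, A)
  "TTCTGCTCGG" → prefix "TT" already present; 8 new (C, T, G, C, T, C, G, G)
  "TG" → prefix "T" already present; 1 new (G)
  "TA" → prefix "TA" already present; 0 new (none)
  "TATATTCAG" → prefix "TA" already present; 7 new (T, A, T, T, C, A, G)
  "TCCTTTT" → prefix "TCC" already present; 4 new (T, T, T, T)
Total nodes = 7 + 6 + 5 + 2 + 3 + 1 + 7 + 2 + 8 + 1 + 0 + 7 + 4 = 53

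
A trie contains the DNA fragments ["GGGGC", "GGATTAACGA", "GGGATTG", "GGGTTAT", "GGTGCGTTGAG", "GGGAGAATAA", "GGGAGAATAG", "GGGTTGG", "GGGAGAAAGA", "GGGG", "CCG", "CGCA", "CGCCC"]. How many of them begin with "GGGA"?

Filter for entries beginning with "GGGA":
Matches: "GGGAGAAAGA", "GGGAGAATAA", "GGGAGAATAG", "GGGATTG"
Count: 4

4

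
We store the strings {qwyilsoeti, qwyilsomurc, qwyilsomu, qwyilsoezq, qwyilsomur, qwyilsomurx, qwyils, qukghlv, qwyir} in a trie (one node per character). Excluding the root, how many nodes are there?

24

For each word, the new-node count is its length minus the longest prefix already in the trie:
  "qwyilsoeti" → 10 new (q, w, y, i, l, s, o, e, t, i)
  "qwyilsomurc" → prefix "qwyilso" already present; 4 new (m, u, r, c)
  "qwyilsomu" → prefix "qwyilsomu" already present; 0 new (none)
  "qwyilsoezq" → prefix "qwyilsoe" already present; 2 new (z, q)
  "qwyilsomur" → prefix "qwyilsomur" already present; 0 new (none)
  "qwyilsomurx" → prefix "qwyilsomur" already present; 1 new (x)
  "qwyils" → prefix "qwyils" already present; 0 new (none)
  "qukghlv" → prefix "q" already present; 6 new (u, k, g, h, l, v)
  "qwyir" → prefix "qwyi" already present; 1 new (r)
Total nodes = 10 + 4 + 0 + 2 + 0 + 1 + 0 + 6 + 1 = 24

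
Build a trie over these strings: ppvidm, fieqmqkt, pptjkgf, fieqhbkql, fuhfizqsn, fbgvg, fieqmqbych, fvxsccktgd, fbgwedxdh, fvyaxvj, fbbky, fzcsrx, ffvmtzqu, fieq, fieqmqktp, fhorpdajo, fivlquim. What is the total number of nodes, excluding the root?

90

Trace insertions, counting only characters that open a new branch:
  "ppvidm" → 6 new (p, p, v, i, d, m)
  "fieqmqkt" → 8 new (f, i, e, q, m, q, k, t)
  "pptjkgf" → prefix "pp" already present; 5 new (t, j, k, g, f)
  "fieqhbkql" → prefix "fieq" already present; 5 new (h, b, k, q, l)
  "fuhfizqsn" → prefix "f" already present; 8 new (u, h, f, i, z, q, s, n)
  "fbgvg" → prefix "f" already present; 4 new (b, g, v, g)
  "fieqmqbych" → prefix "fieqmq" already present; 4 new (b, y, c, h)
  "fvxsccktgd" → prefix "f" already present; 9 new (v, x, s, c, c, k, t, g, d)
  "fbgwedxdh" → prefix "fbg" already present; 6 new (w, e, d, x, d, h)
  "fvyaxvj" → prefix "fv" already present; 5 new (y, a, x, v, j)
  "fbbky" → prefix "fb" already present; 3 new (b, k, y)
  "fzcsrx" → prefix "f" already present; 5 new (z, c, s, r, x)
  "ffvmtzqu" → prefix "f" already present; 7 new (f, v, m, t, z, q, u)
  "fieq" → prefix "fieq" already present; 0 new (none)
  "fieqmqktp" → prefix "fieqmqkt" already present; 1 new (p)
  "fhorpdajo" → prefix "f" already present; 8 new (h, o, r, p, d, a, j, o)
  "fivlquim" → prefix "fi" already present; 6 new (v, l, q, u, i, m)
Total nodes = 6 + 8 + 5 + 5 + 8 + 4 + 4 + 9 + 6 + 5 + 3 + 5 + 7 + 0 + 1 + 8 + 6 = 90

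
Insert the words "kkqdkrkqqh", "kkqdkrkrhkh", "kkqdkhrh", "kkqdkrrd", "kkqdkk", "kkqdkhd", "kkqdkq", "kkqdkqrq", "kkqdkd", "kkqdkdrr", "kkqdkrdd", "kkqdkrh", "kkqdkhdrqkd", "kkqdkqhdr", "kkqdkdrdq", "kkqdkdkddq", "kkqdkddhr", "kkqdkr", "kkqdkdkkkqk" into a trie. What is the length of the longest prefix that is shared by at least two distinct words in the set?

7

Equivalently: take the maximum, over all pairs, of their longest common prefix length.
e.g. "kkqdkdkddq" and "kkqdkdkkkqk" share the prefix "kkqdkdk" of length 7; no pair shares a longer one.
Longest shared-prefix length: 7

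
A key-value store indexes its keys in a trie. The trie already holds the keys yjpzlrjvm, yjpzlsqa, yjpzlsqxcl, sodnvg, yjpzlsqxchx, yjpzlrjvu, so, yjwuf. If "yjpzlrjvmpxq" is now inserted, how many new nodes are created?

Walking "yjpzlrjvmpxq" from the root, the first 9 characters ("yjpzlrjvm") follow existing edges; "p" is the first miss.
So 12 − 9 = 3 new nodes.

3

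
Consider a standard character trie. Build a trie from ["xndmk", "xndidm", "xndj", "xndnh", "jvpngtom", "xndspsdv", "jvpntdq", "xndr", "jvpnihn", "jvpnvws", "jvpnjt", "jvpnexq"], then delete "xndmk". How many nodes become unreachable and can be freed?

Walk "xndmk" from the leaf back toward the root, removing each node that no remaining word uses.
The suffix "mk" (2 nodes) is used only by "xndmk"; the node for "xnd" still has the child "i", so pruning stops there.
Nodes removed: 2

2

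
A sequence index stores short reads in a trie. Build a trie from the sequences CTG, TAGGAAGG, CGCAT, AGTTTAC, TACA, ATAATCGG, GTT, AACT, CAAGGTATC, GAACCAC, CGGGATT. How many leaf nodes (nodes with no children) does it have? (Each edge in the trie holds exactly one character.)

11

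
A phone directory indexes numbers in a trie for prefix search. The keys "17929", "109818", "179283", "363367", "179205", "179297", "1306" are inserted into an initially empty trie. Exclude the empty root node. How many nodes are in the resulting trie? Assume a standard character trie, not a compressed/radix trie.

Count nodes per top-level branch (shared prefixes stored once):
  '1'-branch (109818, 1306, 179205, 179283, 17929, 179297): 18 nodes
  '3'-branch (363367): 6 nodes
Sum: 24

24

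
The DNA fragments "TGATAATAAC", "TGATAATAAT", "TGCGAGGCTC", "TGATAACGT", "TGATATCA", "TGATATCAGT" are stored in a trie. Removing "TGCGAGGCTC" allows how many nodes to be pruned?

8

After clearing the end-marker at "TGCGAGGCTC", prune upward until reaching a node still needed by another word.
The suffix "CGAGGCTC" (8 nodes) is used only by "TGCGAGGCTC"; the node for "TG" still has the child "A", so pruning stops there.
Nodes removed: 8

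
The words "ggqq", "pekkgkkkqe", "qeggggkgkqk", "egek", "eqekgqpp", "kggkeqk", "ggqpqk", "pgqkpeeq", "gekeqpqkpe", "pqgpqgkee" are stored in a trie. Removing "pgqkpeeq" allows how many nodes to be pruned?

7

A node on "pgqkpeeq"'s path can go only if nothing else ends at it or branches off below it.
The suffix "gqkpeeq" (7 nodes) is used only by "pgqkpeeq"; the node for "p" still has the child "e", so pruning stops there.
Nodes removed: 7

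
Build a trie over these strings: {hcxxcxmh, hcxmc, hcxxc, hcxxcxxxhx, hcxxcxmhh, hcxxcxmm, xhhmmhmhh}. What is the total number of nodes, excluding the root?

Insert word by word; a character creates a node only if that edge doesn't already exist:
  "hcxxcxmh" → 8 new (h, c, x, x, c, x, m, h)
  "hcxmc" → prefix "hcx" already present; 2 new (m, c)
  "hcxxc" → prefix "hcxxc" already present; 0 new (none)
  "hcxxcxxxhx" → prefix "hcxxcx" already present; 4 new (x, x, h, x)
  "hcxxcxmhh" → prefix "hcxxcxmh" already present; 1 new (h)
  "hcxxcxmm" → prefix "hcxxcxm" already present; 1 new (m)
  "xhhmmhmhh" → 9 new (x, h, h, m, m, h, m, h, h)
Total nodes = 8 + 2 + 0 + 4 + 1 + 1 + 9 = 25

25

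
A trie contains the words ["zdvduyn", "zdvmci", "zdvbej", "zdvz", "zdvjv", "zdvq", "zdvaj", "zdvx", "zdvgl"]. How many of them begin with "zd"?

9

Walk to "zd"; the words in its subtree are exactly those with that prefix.
Words under "zd": zdvaj, zdvbej, zdvduyn, zdvgl, zdvjv, zdvmci, zdvq, zdvx, zdvz
Count: 9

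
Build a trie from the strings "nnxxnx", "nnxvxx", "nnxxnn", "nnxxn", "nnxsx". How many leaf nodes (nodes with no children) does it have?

Leaves are exactly the stored words that no other stored word extends.
Those words: "nnxsx", "nnxvxx", "nnxxnn", "nnxxnx"
Leaf count: 4

4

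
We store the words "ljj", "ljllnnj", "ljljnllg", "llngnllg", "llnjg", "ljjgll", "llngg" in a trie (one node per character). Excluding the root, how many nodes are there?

For each word, the new-node count is its length minus the longest prefix already in the trie:
  "ljj" → 3 new (l, j, j)
  "ljllnnj" → prefix "lj" already present; 5 new (l, l, n, n, j)
  "ljljnllg" → prefix "ljl" already present; 5 new (j, n, l, l, g)
  "llngnllg" → prefix "l" already present; 7 new (l, n, g, n, l, l, g)
  "llnjg" → prefix "lln" already present; 2 new (j, g)
  "ljjgll" → prefix "ljj" already present; 3 new (g, l, l)
  "llngg" → prefix "llng" already present; 1 new (g)
Total nodes = 3 + 5 + 5 + 7 + 2 + 3 + 1 = 26

26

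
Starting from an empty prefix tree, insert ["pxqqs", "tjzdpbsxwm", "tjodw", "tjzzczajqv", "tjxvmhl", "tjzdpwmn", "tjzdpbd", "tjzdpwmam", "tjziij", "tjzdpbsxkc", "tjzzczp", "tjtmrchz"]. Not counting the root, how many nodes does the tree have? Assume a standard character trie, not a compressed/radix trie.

Count nodes per top-level branch (shared prefixes stored once):
  'p'-branch (pxqqs): 5 nodes
  't'-branch (tjodw, tjtmrchz, tjxvmhl, tjzdpbd, tjzdpbsxkc, tjzdpbsxwm, tjzdpwmam, tjzdpwmn, tjziij, tjzzczajqv, tjzzczp): 43 nodes
Sum: 48

48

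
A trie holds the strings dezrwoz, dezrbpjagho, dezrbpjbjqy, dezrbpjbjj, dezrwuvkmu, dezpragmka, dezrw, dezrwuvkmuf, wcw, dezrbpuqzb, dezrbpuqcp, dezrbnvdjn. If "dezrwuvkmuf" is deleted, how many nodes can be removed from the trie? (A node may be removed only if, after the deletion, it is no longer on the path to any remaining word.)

A node on "dezrwuvkmuf"'s path can go only if nothing else ends at it or branches off below it.
The suffix "f" (1 node) is used only by "dezrwuvkmuf"; "dezrwuvkmu" is itself a stored word, so pruning stops there.
Nodes removed: 1

1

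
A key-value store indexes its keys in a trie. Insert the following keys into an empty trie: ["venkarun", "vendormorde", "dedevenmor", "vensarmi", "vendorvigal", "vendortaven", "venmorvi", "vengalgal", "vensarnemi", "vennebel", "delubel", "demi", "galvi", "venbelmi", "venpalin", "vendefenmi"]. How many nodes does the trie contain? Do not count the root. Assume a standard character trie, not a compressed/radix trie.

89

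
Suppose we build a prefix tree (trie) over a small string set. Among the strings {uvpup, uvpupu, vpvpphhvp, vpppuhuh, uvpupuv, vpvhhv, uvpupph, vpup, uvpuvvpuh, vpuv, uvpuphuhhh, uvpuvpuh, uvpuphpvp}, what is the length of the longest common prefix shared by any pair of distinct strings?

6

The deepest shared node is where two words last agree before diverging.
e.g. "uvpuphpvp" and "uvpuphuhhh" share the prefix "uvpuph" of length 6; no pair shares a longer one.
Longest shared-prefix length: 6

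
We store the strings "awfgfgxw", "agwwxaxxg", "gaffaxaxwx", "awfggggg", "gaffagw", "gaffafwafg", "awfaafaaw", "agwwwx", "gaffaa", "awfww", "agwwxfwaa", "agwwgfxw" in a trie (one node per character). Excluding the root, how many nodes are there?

56

Insert word by word; a character creates a node only if that edge doesn't already exist:
  "awfgfgxw" → 8 new (a, w, f, g, f, g, x, w)
  "agwwxaxxg" → prefix "a" already present; 8 new (g, w, w, x, a, x, x, g)
  "gaffaxaxwx" → 10 new (g, a, f, f, a, x, a, x, w, x)
  "awfggggg" → prefix "awfg" already present; 4 new (g, g, g, g)
  "gaffagw" → prefix "gaffa" already present; 2 new (g, w)
  "gaffafwafg" → prefix "gaffa" already present; 5 new (f, w, a, f, g)
  "awfaafaaw" → prefix "awf" already present; 6 new (a, a, f, a, a, w)
  "agwwwx" → prefix "agww" already present; 2 new (w, x)
  "gaffaa" → prefix "gaffa" already present; 1 new (a)
  "awfww" → prefix "awf" already present; 2 new (w, w)
  "agwwxfwaa" → prefix "agwwx" already present; 4 new (f, w, a, a)
  "agwwgfxw" → prefix "agww" already present; 4 new (g, f, x, w)
Total nodes = 8 + 8 + 10 + 4 + 2 + 5 + 6 + 2 + 1 + 2 + 4 + 4 = 56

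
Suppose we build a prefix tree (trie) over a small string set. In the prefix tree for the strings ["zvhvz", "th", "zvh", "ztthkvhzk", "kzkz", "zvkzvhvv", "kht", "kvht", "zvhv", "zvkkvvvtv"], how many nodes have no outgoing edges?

8

Leaves are exactly the stored words that no other stored word extends.
Those words: "kht", "kvht", "kzkz", "th", "ztthkvhzk", "zvhvz", "zvkkvvvtv", "zvkzvhvv"
Leaf count: 8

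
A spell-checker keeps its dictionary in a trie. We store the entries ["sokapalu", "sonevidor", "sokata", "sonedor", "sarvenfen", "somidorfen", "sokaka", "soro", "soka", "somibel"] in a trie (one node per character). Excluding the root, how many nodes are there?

43

For each word, the new-node count is its length minus the longest prefix already in the trie:
  "sokapalu" → 8 new (s, o, k, a, p, a, l, u)
  "sonevidor" → prefix "so" already present; 7 new (n, e, v, i, d, o, r)
  "sokata" → prefix "soka" already present; 2 new (t, a)
  "sonedor" → prefix "sone" already present; 3 new (d, o, r)
  "sarvenfen" → prefix "s" already present; 8 new (a, r, v, e, n, f, e, n)
  "somidorfen" → prefix "so" already present; 8 new (m, i, d, o, r, f, e, n)
  "sokaka" → prefix "soka" already present; 2 new (k, a)
  "soro" → prefix "so" already present; 2 new (r, o)
  "soka" → prefix "soka" already present; 0 new (none)
  "somibel" → prefix "somi" already present; 3 new (b, e, l)
Total nodes = 8 + 7 + 2 + 3 + 8 + 8 + 2 + 2 + 0 + 3 = 43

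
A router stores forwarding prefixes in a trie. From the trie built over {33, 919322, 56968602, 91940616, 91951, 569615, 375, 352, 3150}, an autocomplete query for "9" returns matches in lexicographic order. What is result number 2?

91940616

DFS of the "9" subtree visits, in order: "919322", "91940616", "91951"
The 2nd is 91940616.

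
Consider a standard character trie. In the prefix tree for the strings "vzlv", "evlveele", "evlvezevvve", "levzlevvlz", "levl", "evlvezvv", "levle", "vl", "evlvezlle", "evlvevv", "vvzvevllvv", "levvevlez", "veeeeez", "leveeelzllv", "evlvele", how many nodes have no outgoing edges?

Leaves are exactly the stored words that no other stored word extends.
Those words: "evlveele", "evlvele", "evlvevv", "evlvezevvve", "evlvezlle", "evlvezvv", "leveeelzllv", "levle", "levvevlez", "levzlevvlz", "veeeeez", "vl", "vvzvevllvv", "vzlv"
Leaf count: 14

14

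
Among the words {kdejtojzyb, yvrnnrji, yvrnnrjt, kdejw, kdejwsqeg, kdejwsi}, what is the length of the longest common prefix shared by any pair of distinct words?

7

Look for the deepest trie node that still has at least two words in its subtree.
"yvrnnrji" and "yvrnnrjt" agree on "yvrnnrj" (7 characters) before diverging; nothing deeper is shared.
Longest shared-prefix length: 7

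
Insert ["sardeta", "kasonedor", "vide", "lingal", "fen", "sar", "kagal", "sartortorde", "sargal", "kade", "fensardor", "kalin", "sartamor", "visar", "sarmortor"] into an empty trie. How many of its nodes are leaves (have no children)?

A leaf is a node with no children — equivalently, the end of a word that is not a proper prefix of any other stored word.
Those words: "fensardor", "kade", "kagal", "kalin", "kasonedor", "lingal", "sardeta", "sargal", "sarmortor", "sartamor", "sartortorde", "vide", "visar"
Leaf count: 13

13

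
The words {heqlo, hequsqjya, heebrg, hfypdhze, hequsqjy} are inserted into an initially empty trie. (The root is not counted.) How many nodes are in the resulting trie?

Insert word by word; a character creates a node only if that edge doesn't already exist:
  "heqlo" → 5 new (h, e, q, l, o)
  "hequsqjya" → prefix "heq" already present; 6 new (u, s, q, j, y, a)
  "heebrg" → prefix "he" already present; 4 new (e, b, r, g)
  "hfypdhze" → prefix "h" already present; 7 new (f, y, p, d, h, z, e)
  "hequsqjy" → prefix "hequsqjy" already present; 0 new (none)
Total nodes = 5 + 6 + 4 + 7 + 0 = 22

22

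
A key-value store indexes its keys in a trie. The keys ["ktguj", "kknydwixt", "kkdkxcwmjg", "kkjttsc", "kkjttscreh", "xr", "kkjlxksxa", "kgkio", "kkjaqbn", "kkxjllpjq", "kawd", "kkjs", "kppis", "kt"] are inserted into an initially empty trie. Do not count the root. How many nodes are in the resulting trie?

Count nodes per top-level branch (shared prefixes stored once):
  'k'-branch (kawd, kgkio, kkdkxcwmjg, kkjaqbn, kkjlxksxa, kkjs, kkjttsc, kkjttscreh, kknydwixt, kkxjllpjq, kppis, kt, ktguj): 58 nodes
  'x'-branch (xr): 2 nodes
Sum: 60

60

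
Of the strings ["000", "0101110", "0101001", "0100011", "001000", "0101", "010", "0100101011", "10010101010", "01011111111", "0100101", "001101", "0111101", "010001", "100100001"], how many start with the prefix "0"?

Filter for entries beginning with "0":
Words under "0": 000, 001000, 001101, 010, 010001, 0100011, 0100101, 0100101011, 0101, 0101001, 0101110, 01011111111, 0111101
Count: 13

13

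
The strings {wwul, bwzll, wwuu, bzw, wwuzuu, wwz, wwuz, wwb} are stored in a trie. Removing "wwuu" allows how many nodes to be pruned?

Walk "wwuu" from the leaf back toward the root, removing each node that no remaining word uses.
The suffix "u" (1 node) is used only by "wwuu"; the node for "wwu" still has the child "l", so pruning stops there.
Nodes removed: 1

1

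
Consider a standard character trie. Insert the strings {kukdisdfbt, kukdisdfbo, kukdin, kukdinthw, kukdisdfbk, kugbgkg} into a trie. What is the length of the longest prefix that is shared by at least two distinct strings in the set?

9

The deepest shared node is where two words last agree before diverging.
"kukdisdfbk" and "kukdisdfbo" agree on "kukdisdfb" (9 characters) before diverging; nothing deeper is shared.
Longest shared-prefix length: 9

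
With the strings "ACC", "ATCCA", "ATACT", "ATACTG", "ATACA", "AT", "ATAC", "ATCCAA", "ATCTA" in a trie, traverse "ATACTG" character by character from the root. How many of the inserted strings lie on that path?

Traverse "ATACTG" character by character; count nodes along the way that are marked as word ends.
Prefixes of the query that are stored words: "AT", "ATAC", "ATACT", "ATACTG"
Count: 4

4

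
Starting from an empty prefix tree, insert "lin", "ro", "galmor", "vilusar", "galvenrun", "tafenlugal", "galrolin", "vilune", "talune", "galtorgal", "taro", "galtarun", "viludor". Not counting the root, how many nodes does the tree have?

60

Count nodes per top-level branch (shared prefixes stored once):
  'g'-branch (galmor, galrolin, galtarun, galtorgal, galvenrun): 27 nodes
  'l'-branch (lin): 3 nodes
  'r'-branch (ro): 2 nodes
  't'-branch (tafenlugal, talune, taro): 16 nodes
  'v'-branch (viludor, vilune, vilusar): 12 nodes
Sum: 60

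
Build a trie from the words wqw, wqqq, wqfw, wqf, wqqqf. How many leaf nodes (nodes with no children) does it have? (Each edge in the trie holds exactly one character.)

3

A leaf is a node with no children — equivalently, the end of a word that is not a proper prefix of any other stored word.
Those words: "wqfw", "wqqqf", "wqw"
Leaf count: 3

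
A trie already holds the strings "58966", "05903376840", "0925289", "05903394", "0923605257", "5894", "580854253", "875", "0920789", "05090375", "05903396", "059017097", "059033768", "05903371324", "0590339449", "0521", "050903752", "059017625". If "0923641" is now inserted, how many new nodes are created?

The longest prefix of "0923641" already in the trie is "09236" (length 5).
Each of the 2 remaining characters creates one node.

2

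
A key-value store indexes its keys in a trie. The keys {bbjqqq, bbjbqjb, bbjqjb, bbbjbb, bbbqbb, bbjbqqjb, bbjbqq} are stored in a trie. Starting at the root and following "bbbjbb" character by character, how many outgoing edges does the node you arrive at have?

Follow the path "bbbjbb" to its node, then look at its outgoing edges.
No stored string extends past "bbbjbb".
That node has 0 child edges.

0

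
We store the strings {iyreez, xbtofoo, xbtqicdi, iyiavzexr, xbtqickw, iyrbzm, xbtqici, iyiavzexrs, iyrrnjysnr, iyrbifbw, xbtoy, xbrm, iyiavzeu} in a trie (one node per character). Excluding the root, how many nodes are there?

47

For each word, the new-node count is its length minus the longest prefix already in the trie:
  "iyreez" → 6 new (i, y, r, e, e, z)
  "xbtofoo" → 7 new (x, b, t, o, f, o, o)
  "xbtqicdi" → prefix "xbt" already present; 5 new (q, i, c, d, i)
  "iyiavzexr" → prefix "iy" already present; 7 new (i, a, v, z, e, x, r)
  "xbtqickw" → prefix "xbtqic" already present; 2 new (k, w)
  "iyrbzm" → prefix "iyr" already present; 3 new (b, z, m)
  "xbtqici" → prefix "xbtqic" already present; 1 new (i)
  "iyiavzexrs" → prefix "iyiavzexr" already present; 1 new (s)
  "iyrrnjysnr" → prefix "iyr" already present; 7 new (r, n, j, y, s, n, r)
  "iyrbifbw" → prefix "iyrb" already present; 4 new (i, f, b, w)
  "xbtoy" → prefix "xbto" already present; 1 new (y)
  "xbrm" → prefix "xb" already present; 2 new (r, m)
  "iyiavzeu" → prefix "iyiavze" already present; 1 new (u)
Total nodes = 6 + 7 + 5 + 7 + 2 + 3 + 1 + 1 + 7 + 4 + 1 + 2 + 1 = 47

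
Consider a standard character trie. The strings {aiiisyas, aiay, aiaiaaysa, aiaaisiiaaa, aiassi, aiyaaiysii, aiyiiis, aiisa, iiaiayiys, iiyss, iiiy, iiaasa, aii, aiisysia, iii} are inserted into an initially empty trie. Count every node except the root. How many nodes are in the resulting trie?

For each word, the new-node count is its length minus the longest prefix already in the trie:
  "aiiisyas" → 8 new (a, i, i, i, s, y, a, s)
  "aiay" → prefix "ai" already present; 2 new (a, y)
  "aiaiaaysa" → prefix "aia" already present; 6 new (i, a, a, y, s, a)
  "aiaaisiiaaa" → prefix "aia" already present; 8 new (a, i, s, i, i, a, a, a)
  "aiassi" → prefix "aia" already present; 3 new (s, s, i)
  "aiyaaiysii" → prefix "ai" already present; 8 new (y, a, a, i, y, s, i, i)
  "aiyiiis" → prefix "aiy" already present; 4 new (i, i, i, s)
  "aiisa" → prefix "aii" already present; 2 new (s, a)
  "iiaiayiys" → 9 new (i, i, a, i, a, y, i, y, s)
  "iiyss" → prefix "ii" already present; 3 new (y, s, s)
  "iiiy" → prefix "ii" already present; 2 new (i, y)
  "iiaasa" → prefix "iia" already present; 3 new (a, s, a)
  "aii" → prefix "aii" already present; 0 new (none)
  "aiisysia" → prefix "aiis" already present; 4 new (y, s, i, a)
  "iii" → prefix "iii" already present; 0 new (none)
Total nodes = 8 + 2 + 6 + 8 + 3 + 8 + 4 + 2 + 9 + 3 + 2 + 3 + 0 + 4 + 0 = 62

62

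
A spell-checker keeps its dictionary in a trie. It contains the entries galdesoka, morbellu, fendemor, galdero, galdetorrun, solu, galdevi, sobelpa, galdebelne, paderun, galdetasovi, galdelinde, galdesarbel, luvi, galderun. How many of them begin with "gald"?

Walk to "gald"; the words in its subtree are exactly those with that prefix.
Matches: "galdebelne", "galdelinde", "galdero", "galderun", "galdesarbel", "galdesoka", "galdetasovi", "galdetorrun", "galdevi"
Count: 9

9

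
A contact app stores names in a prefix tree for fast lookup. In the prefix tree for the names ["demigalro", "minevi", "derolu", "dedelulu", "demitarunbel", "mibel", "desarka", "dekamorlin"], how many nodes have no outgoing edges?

8

Leaves are exactly the stored words that no other stored word extends.
Those words: "dedelulu", "dekamorlin", "demigalro", "demitarunbel", "derolu", "desarka", "mibel", "minevi"
Leaf count: 8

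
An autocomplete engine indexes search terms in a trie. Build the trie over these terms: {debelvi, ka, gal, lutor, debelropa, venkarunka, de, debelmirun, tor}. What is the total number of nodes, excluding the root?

39

Count nodes per top-level branch (shared prefixes stored once):
  'd'-branch (de, debelmirun, debelropa, debelvi): 16 nodes
  'g'-branch (gal): 3 nodes
  'k'-branch (ka): 2 nodes
  'l'-branch (lutor): 5 nodes
  't'-branch (tor): 3 nodes
  'v'-branch (venkarunka): 10 nodes
Sum: 39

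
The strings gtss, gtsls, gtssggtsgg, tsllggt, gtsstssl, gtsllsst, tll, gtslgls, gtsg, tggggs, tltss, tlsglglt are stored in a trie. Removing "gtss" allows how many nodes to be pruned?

A node on "gtss"'s path can go only if nothing else ends at it or branches off below it.
Every node on "gtss" is still needed (e.g. by "gtssggtsgg"), so nothing is freed.
Nodes removed: 0

0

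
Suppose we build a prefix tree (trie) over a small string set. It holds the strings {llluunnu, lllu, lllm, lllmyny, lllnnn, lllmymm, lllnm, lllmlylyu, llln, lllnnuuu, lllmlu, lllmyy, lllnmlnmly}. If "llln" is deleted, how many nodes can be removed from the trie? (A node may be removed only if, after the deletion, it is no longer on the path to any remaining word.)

0

A node on "llln"'s path can go only if nothing else ends at it or branches off below it.
Every node on "llln" is still needed (e.g. by "lllnnn"), so nothing is freed.
Nodes removed: 0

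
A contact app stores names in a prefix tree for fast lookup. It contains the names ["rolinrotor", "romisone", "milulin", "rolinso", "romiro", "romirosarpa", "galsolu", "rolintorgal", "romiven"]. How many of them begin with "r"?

7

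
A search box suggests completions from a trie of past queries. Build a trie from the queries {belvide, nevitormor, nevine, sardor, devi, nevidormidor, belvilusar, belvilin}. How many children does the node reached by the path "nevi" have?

3

The children of the "nevi" node are the distinct next characters among strings starting with "nevi".
Characters that immediately follow "nevi" among the stored strings: {d, n, t}.
That node has 3 child edges.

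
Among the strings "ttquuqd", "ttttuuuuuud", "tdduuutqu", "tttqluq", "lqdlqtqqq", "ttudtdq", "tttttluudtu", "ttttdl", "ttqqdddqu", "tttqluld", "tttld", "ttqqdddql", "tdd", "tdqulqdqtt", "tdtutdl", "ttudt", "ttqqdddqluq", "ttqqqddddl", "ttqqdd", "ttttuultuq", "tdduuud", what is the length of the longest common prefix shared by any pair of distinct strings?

Equivalently: take the maximum, over all pairs, of their longest common prefix length.
e.g. "ttqqdddql" and "ttqqdddqluq" share the prefix "ttqqdddql" of length 9; no pair shares a longer one.
Longest shared-prefix length: 9

9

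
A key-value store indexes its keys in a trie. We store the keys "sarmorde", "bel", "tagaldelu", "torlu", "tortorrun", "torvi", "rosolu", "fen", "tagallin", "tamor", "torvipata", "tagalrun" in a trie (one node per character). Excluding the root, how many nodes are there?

Insert word by word; a character creates a node only if that edge doesn't already exist:
  "sarmorde" → 8 new (s, a, r, m, o, r, d, e)
  "bel" → 3 new (b, e, l)
  "tagaldelu" → 9 new (t, a, g, a, l, d, e, l, u)
  "torlu" → prefix "t" already present; 4 new (o, r, l, u)
  "tortorrun" → prefix "tor" already present; 6 new (t, o, r, r, u, n)
  "torvi" → prefix "tor" already present; 2 new (v, i)
  "rosolu" → 6 new (r, o, s, o, l, u)
  "fen" → 3 new (f, e, n)
  "tagallin" → prefix "tagal" already present; 3 new (l, i, n)
  "tamor" → prefix "ta" already present; 3 new (m, o, r)
  "torvipata" → prefix "torvi" already present; 4 new (p, a, t, a)
  "tagalrun" → prefix "tagal" already present; 3 new (r, u, n)
Total nodes = 8 + 3 + 9 + 4 + 6 + 2 + 6 + 3 + 3 + 3 + 4 + 3 = 54

54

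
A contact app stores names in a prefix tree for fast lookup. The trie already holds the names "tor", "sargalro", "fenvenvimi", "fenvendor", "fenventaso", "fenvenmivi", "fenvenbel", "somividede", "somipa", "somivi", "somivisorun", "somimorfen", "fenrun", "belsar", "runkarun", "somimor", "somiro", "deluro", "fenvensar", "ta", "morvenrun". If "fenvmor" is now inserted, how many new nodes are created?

3

The longest prefix of "fenvmor" already in the trie is "fenv" (length 4).
So 7 − 4 = 3 new nodes.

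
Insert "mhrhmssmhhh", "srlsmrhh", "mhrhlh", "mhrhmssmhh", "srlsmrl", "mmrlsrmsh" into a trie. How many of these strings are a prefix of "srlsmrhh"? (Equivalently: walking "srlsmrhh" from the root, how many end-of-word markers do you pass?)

Traverse "srlsmrhh" character by character; count nodes along the way that are marked as word ends.
Prefixes of the query that are stored words: "srlsmrhh"
Count: 1

1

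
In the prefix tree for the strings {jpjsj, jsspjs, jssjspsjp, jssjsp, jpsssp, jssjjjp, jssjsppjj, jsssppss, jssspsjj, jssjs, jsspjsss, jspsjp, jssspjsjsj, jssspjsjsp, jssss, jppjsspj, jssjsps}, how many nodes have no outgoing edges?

13

A leaf is a node with no children — equivalently, the end of a word that is not a proper prefix of any other stored word.
Those words: "jpjsj", "jppjsspj", "jpsssp", "jspsjp", "jssjjjp", "jssjsppjj", "jssjspsjp", "jsspjsss", "jssspjsjsj", "jssspjsjsp", "jsssppss", "jssspsjj", "jssss"
Leaf count: 13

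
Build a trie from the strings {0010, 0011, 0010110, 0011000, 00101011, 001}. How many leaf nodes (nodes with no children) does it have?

3

A leaf is a node with no children — equivalently, the end of a word that is not a proper prefix of any other stored word.
Those words: "00101011", "0010110", "0011000"
Leaf count: 3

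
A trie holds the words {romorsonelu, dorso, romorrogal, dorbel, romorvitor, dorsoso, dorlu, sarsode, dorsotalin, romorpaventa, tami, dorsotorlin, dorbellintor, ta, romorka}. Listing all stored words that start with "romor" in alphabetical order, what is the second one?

romorpaventa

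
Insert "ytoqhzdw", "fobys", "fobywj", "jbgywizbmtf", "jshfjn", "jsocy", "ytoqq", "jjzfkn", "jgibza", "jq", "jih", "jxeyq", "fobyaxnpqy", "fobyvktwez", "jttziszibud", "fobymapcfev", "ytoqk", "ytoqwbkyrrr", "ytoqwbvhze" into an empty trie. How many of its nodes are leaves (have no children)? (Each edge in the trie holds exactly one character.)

19

Leaves are exactly the stored words that no other stored word extends.
Those words: "fobyaxnpqy", "fobymapcfev", "fobys", "fobyvktwez", "fobywj", "jbgywizbmtf", "jgibza", "jih", "jjzfkn", "jq", "jshfjn", "jsocy", "jttziszibud", "jxeyq", "ytoqhzdw", "ytoqk", "ytoqq", "ytoqwbkyrrr", "ytoqwbvhze"
Leaf count: 19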